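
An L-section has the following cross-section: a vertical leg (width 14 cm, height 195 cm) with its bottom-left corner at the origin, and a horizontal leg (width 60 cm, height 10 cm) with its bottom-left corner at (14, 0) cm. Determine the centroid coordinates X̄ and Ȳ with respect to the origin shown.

X̄ = 13.67 cm, Ȳ = 80.83 cm

Part | A | x̄ᵢ | ȳᵢ | A·x̄ᵢ | A·ȳᵢ
vertical leg | 2730.00 | 7.00 | 97.50 | 19110.00 | 266175.00
horizontal leg | 600.00 | 44.00 | 5.00 | 26400.00 | 3000.00
Σ | 3330.00 |  |  | 45510.00 | 269175.00
X̄ = 45510.00 / 3330.00 = 13.67 cm
Ȳ = 269175.00 / 3330.00 = 80.83 cm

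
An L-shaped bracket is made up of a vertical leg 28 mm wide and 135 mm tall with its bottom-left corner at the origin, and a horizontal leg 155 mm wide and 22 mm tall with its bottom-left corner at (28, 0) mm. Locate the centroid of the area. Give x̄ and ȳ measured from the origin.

x̄ = 57.40 mm, ȳ = 40.70 mm

Part | A | x̄ᵢ | ȳᵢ | A·x̄ᵢ | A·ȳᵢ
vertical leg | 3780.00 | 14.00 | 67.50 | 52920.00 | 255150.00
horizontal leg | 3410.00 | 105.50 | 11.00 | 359755.00 | 37510.00
Σ | 7190.00 |  |  | 412675.00 | 292660.00
x̄ = 412675.00 / 7190.00 = 57.40 mm
ȳ = 292660.00 / 7190.00 = 40.70 mm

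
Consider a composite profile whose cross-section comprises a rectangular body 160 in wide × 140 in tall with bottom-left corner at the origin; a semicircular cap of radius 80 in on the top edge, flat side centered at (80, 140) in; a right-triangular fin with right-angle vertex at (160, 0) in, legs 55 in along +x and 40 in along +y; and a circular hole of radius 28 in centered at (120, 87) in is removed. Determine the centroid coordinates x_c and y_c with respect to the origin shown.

rectangular body: A = 160 × 140 = 22400.00, centroid at (80.00, 70.00).
semicircular top: A = ½π·80² = 10053.10, centroid at (80.00, 173.95).
triangular fin: A = ½·55·40 = 1100.00, centroid at (178.33, 13.33).
hole: A = −π·28² = -2463.01, centroid at (120.00, 87.00).
ΣA = 31090.09 in², ΣAx_c = 2496853.35 in³, ΣAy_c = 3117151.76 in³.
x_c = 2496853.35/31090.09 = 80.31 in; y_c = 3117151.76/31090.09 = 100.26 in.

x_c = 80.31 in, y_c = 100.26 in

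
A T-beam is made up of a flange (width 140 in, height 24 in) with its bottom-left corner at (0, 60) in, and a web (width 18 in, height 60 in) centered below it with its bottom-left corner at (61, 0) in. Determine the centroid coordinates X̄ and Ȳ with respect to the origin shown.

X̄ = 70.00 in, Ȳ = 61.78 in

web: A = 18 × 60 = 1080.00, centroid at (70.00, 30.00).
flange: A = 140 × 24 = 3360.00, centroid at (70.00, 72.00).
ΣA = 4440.00 in²
ΣAX̄ = (1080.00)(70.00) + (3360.00)(70.00) = 310800.00 in³
ΣAȲ = (1080.00)(30.00) + (3360.00)(72.00) = 274320.00 in³
X̄ = 310800.00 / 4440.00 = 70.00 in
Ȳ = 274320.00 / 4440.00 = 61.78 in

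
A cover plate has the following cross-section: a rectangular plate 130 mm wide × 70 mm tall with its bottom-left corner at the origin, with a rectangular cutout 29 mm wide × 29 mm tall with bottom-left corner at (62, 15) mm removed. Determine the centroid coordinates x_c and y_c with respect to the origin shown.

plate: A = 130 × 70 = 9100.00, centroid at (65.00, 35.00).
hole: A = −(29 × 29) = -841.00, centroid at (76.50, 29.50).
ΣA = 8259.00 mm², ΣAx_c = 527163.50 mm³, ΣAy_c = 293690.50 mm³.
x_c = 527163.50/8259.00 = 63.83 mm; y_c = 293690.50/8259.00 = 35.56 mm.

x_c = 63.83 mm, y_c = 35.56 mm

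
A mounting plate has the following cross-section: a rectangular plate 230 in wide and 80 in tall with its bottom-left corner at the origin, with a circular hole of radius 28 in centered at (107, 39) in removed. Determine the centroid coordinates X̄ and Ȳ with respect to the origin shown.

plate: A = 230 × 80 = 18400.00, centroid at (115.00, 40.00).
hole: A = −π·28² = -2463.01, centroid at (107.00, 39.00).
ΣA = 15936.99 in²
ΣAX̄ = (18400.00)(115.00) + (-2463.01)(107.00) = 1852458.08 in³
ΣAȲ = (18400.00)(40.00) + (-2463.01)(39.00) = 639942.66 in³
X̄ = 1852458.08 / 15936.99 = 116.24 in
Ȳ = 639942.66 / 15936.99 = 40.15 in

X̄ = 116.24 in, Ȳ = 40.15 in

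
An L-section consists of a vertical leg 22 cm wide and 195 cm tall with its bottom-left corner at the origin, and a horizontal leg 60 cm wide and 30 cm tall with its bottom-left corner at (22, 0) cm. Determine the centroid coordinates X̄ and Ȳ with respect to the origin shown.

X̄ = 23.12 cm, Ȳ = 73.12 cm

Part | A | x̄ᵢ | ȳᵢ | A·x̄ᵢ | A·ȳᵢ
vertical leg | 4290.00 | 11.00 | 97.50 | 47190.00 | 418275.00
horizontal leg | 1800.00 | 52.00 | 15.00 | 93600.00 | 27000.00
Σ | 6090.00 |  |  | 140790.00 | 445275.00
X̄ = 140790.00 / 6090.00 = 23.12 cm
Ȳ = 445275.00 / 6090.00 = 73.12 cm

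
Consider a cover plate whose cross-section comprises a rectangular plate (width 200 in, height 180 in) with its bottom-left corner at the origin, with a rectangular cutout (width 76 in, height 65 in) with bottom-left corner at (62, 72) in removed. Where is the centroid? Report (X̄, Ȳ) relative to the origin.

plate: A = 200 × 180 = 36000.00, centroid at (100.00, 90.00).
hole: A = −(76 × 65) = -4940.00, centroid at (100.00, 104.50).
ΣA = 31060.00 in², ΣAX̄ = 3106000.00 in³, ΣAȲ = 2723770.00 in³.
X̄ = 3106000.00/31060.00 = 100.00 in; Ȳ = 2723770.00/31060.00 = 87.69 in.

X̄ = 100.00 in, Ȳ = 87.69 in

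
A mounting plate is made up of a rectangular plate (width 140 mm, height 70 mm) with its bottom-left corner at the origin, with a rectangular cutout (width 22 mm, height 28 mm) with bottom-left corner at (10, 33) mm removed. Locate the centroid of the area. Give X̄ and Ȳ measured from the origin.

X̄ = 73.29 mm, Ȳ = 34.20 mm

plate: A = 140 × 70 = 9800.00, centroid at (70.00, 35.00).
hole: A = −(22 × 28) = -616.00, centroid at (21.00, 47.00).
ΣA = 9184.00 mm²
ΣAX̄ = (9800.00)(70.00) + (-616.00)(21.00) = 673064.00 mm³
ΣAȲ = (9800.00)(35.00) + (-616.00)(47.00) = 314048.00 mm³
X̄ = 673064.00 / 9184.00 = 73.29 mm
Ȳ = 314048.00 / 9184.00 = 34.20 mm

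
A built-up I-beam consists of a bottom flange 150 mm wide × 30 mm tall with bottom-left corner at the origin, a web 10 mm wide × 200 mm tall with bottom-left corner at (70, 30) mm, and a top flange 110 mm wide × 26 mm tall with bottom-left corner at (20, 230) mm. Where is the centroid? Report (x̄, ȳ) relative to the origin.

x̄ = 75.00 mm, ȳ = 109.24 mm

bottom flange: A = 150 × 30 = 4500.00, centroid at (75.00, 15.00).
web: A = 10 × 200 = 2000.00, centroid at (75.00, 130.00).
top flange: A = 110 × 26 = 2860.00, centroid at (75.00, 243.00).
ΣA = 9360.00 mm²
ΣAx̄ = (4500.00)(75.00) + (2000.00)(75.00) + (2860.00)(75.00) = 702000.00 mm³
ΣAȳ = (4500.00)(15.00) + (2000.00)(130.00) + (2860.00)(243.00) = 1022480.00 mm³
x̄ = 702000.00 / 9360.00 = 75.00 mm
ȳ = 1022480.00 / 9360.00 = 109.24 mm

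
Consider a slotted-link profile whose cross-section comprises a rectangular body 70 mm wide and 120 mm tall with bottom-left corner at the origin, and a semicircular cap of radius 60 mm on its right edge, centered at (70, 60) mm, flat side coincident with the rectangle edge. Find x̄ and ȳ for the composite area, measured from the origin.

rectangular body: A = 70 × 120 = 8400.00, centroid at (35.00, 60.00).
semicircular end: A = ½π·60² = 5654.87, centroid at (95.46, 60.00).
ΣA = 14054.87 mm², ΣAx̄ = 833840.67 mm³, ΣAȳ = 843292.01 mm³.
x̄ = 833840.67/14054.87 = 59.33 mm; ȳ = 843292.01/14054.87 = 60.00 mm.

x̄ = 59.33 mm, ȳ = 60.00 mm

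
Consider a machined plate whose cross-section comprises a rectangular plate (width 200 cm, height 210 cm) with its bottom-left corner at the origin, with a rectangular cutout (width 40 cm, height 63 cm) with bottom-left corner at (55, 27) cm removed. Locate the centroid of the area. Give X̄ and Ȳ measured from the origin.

plate: A = 200 × 210 = 42000.00, centroid at (100.00, 105.00).
hole: A = −(40 × 63) = -2520.00, centroid at (75.00, 58.50).
ΣA = 39480.00 cm², ΣAX̄ = 4011000.00 cm³, ΣAȲ = 4262580.00 cm³.
X̄ = 4011000.00/39480.00 = 101.60 cm; Ȳ = 4262580.00/39480.00 = 107.97 cm.

X̄ = 101.60 cm, Ȳ = 107.97 cm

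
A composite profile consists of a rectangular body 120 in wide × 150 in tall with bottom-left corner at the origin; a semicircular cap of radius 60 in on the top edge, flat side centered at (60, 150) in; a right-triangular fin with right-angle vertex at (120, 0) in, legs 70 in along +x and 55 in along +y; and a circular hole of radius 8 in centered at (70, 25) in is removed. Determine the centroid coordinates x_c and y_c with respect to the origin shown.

Part | A | x̄ᵢ | ȳᵢ | A·x̄ᵢ | A·ȳᵢ
rectangular body | 18000.00 | 60.00 | 75.00 | 1080000.00 | 1350000.00
semicircular top | 5654.87 | 60.00 | 175.46 | 339292.01 | 992230.02
triangular fin | 1925.00 | 143.33 | 18.33 | 275916.67 | 35291.67
hole | -201.06 | 70.00 | 25.00 | -14074.34 | -5026.55
Σ | 25378.80 |  |  | 1681134.34 | 2372495.13
x_c = 1681134.34 / 25378.80 = 66.24 in
y_c = 2372495.13 / 25378.80 = 93.48 in

x_c = 66.24 in, y_c = 93.48 in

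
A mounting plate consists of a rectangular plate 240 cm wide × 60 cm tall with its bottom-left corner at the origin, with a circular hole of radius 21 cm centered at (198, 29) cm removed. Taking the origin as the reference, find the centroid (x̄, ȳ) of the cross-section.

plate: A = 240 × 60 = 14400.00, centroid at (120.00, 30.00).
hole: A = −π·21² = -1385.44, centroid at (198.00, 29.00).
ΣA = 13014.56 cm², ΣAx̄ = 1453682.41 cm³, ΣAȳ = 391822.17 cm³.
x̄ = 1453682.41/13014.56 = 111.70 cm; ȳ = 391822.17/13014.56 = 30.11 cm.

x̄ = 111.70 cm, ȳ = 30.11 cm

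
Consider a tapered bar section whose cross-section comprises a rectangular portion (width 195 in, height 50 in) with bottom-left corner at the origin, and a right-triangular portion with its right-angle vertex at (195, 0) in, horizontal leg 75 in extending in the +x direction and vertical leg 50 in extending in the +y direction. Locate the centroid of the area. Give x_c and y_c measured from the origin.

rectangular portion: A = 195 × 50 = 9750.00, centroid at (97.50, 25.00).
triangular portion: A = ½·75·50 = 1875.00, centroid at (220.00, 16.67).
ΣA = 11625.00 in², ΣAx_c = 1363125.00 in³, ΣAy_c = 275000.00 in³.
x_c = 1363125.00/11625.00 = 117.26 in; y_c = 275000.00/11625.00 = 23.66 in.

x_c = 117.26 in, y_c = 23.66 in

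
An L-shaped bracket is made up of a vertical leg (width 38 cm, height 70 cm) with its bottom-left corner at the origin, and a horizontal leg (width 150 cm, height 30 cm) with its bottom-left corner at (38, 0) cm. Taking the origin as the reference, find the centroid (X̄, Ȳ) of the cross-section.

vertical leg: A = 38 × 70 = 2660.00, centroid at (19.00, 35.00).
horizontal leg: A = 150 × 30 = 4500.00, centroid at (113.00, 15.00).
ΣA = 7160.00 cm²
ΣAX̄ = (2660.00)(19.00) + (4500.00)(113.00) = 559040.00 cm³
ΣAȲ = (2660.00)(35.00) + (4500.00)(15.00) = 160600.00 cm³
X̄ = 559040.00 / 7160.00 = 78.08 cm
Ȳ = 160600.00 / 7160.00 = 22.43 cm

X̄ = 78.08 cm, Ȳ = 22.43 cm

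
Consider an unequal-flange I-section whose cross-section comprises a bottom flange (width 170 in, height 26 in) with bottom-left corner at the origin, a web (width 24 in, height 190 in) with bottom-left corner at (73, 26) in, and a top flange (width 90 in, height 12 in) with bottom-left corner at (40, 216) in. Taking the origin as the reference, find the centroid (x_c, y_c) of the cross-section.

bottom flange: A = 170 × 26 = 4420.00, centroid at (85.00, 13.00).
web: A = 24 × 190 = 4560.00, centroid at (85.00, 121.00).
top flange: A = 90 × 12 = 1080.00, centroid at (85.00, 222.00).
ΣA = 10060.00 in², ΣAx_c = 855100.00 in³, ΣAy_c = 848980.00 in³.
x_c = 855100.00/10060.00 = 85.00 in; y_c = 848980.00/10060.00 = 84.39 in.

x_c = 85.00 in, y_c = 84.39 in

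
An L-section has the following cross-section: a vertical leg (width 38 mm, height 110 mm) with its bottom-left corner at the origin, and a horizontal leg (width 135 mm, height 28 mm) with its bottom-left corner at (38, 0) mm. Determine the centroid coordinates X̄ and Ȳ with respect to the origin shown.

X̄ = 60.08 mm, Ȳ = 35.53 mm

vertical leg: A = 38 × 110 = 4180.00, centroid at (19.00, 55.00).
horizontal leg: A = 135 × 28 = 3780.00, centroid at (105.50, 14.00).
ΣA = 7960.00 mm²
ΣAX̄ = (4180.00)(19.00) + (3780.00)(105.50) = 478210.00 mm³
ΣAȲ = (4180.00)(55.00) + (3780.00)(14.00) = 282820.00 mm³
X̄ = 478210.00 / 7960.00 = 60.08 mm
Ȳ = 282820.00 / 7960.00 = 35.53 mm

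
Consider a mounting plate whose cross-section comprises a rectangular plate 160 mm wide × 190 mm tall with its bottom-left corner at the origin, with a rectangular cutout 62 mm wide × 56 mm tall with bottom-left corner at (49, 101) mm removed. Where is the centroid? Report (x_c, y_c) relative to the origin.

x_c = 80.00 mm, y_c = 90.62 mm

Part | A | x̄ᵢ | ȳᵢ | A·x̄ᵢ | A·ȳᵢ
plate | 30400.00 | 80.00 | 95.00 | 2432000.00 | 2888000.00
hole | -3472.00 | 80.00 | 129.00 | -277760.00 | -447888.00
Σ | 26928.00 |  |  | 2154240.00 | 2440112.00
x_c = 2154240.00 / 26928.00 = 80.00 mm
y_c = 2440112.00 / 26928.00 = 90.62 mm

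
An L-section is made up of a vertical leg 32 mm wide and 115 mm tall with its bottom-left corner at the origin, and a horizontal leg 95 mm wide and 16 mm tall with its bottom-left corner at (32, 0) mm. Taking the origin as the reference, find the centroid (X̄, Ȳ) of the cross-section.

vertical leg: A = 32 × 115 = 3680.00, centroid at (16.00, 57.50).
horizontal leg: A = 95 × 16 = 1520.00, centroid at (79.50, 8.00).
ΣA = 5200.00 mm², ΣAX̄ = 179720.00 mm³, ΣAȲ = 223760.00 mm³.
X̄ = 179720.00/5200.00 = 34.56 mm; Ȳ = 223760.00/5200.00 = 43.03 mm.

X̄ = 34.56 mm, Ȳ = 43.03 mm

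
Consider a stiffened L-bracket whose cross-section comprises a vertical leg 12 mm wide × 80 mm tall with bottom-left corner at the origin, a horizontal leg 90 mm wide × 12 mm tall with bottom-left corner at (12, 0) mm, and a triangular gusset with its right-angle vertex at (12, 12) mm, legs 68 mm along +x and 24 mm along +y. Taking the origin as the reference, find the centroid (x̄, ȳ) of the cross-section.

x̄ = 33.48 mm, ȳ = 21.43 mm

Part | A | x̄ᵢ | ȳᵢ | A·x̄ᵢ | A·ȳᵢ
vertical leg | 960.00 | 6.00 | 40.00 | 5760.00 | 38400.00
horizontal leg | 1080.00 | 57.00 | 6.00 | 61560.00 | 6480.00
gusset | 816.00 | 34.67 | 20.00 | 28288.00 | 16320.00
Σ | 2856.00 |  |  | 95608.00 | 61200.00
x̄ = 95608.00 / 2856.00 = 33.48 mm
ȳ = 61200.00 / 2856.00 = 21.43 mm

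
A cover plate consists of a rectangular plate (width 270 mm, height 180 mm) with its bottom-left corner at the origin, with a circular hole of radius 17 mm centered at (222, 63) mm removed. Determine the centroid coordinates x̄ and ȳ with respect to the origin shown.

plate: A = 270 × 180 = 48600.00, centroid at (135.00, 90.00).
hole: A = −π·17² = -907.92, centroid at (222.00, 63.00).
ΣA = 47692.08 mm², ΣAx̄ = 6359441.70 mm³, ΣAȳ = 4316801.02 mm³.
x̄ = 6359441.70/47692.08 = 133.34 mm; ȳ = 4316801.02/47692.08 = 90.51 mm.

x̄ = 133.34 mm, ȳ = 90.51 mm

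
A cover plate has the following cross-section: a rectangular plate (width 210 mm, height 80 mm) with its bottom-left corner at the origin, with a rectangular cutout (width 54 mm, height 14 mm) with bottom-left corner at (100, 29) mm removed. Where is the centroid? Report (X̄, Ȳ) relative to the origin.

plate: A = 210 × 80 = 16800.00, centroid at (105.00, 40.00).
hole: A = −(54 × 14) = -756.00, centroid at (127.00, 36.00).
ΣA = 16044.00 mm²
ΣAX̄ = (16800.00)(105.00) + (-756.00)(127.00) = 1667988.00 mm³
ΣAȲ = (16800.00)(40.00) + (-756.00)(36.00) = 644784.00 mm³
X̄ = 1667988.00 / 16044.00 = 103.96 mm
Ȳ = 644784.00 / 16044.00 = 40.19 mm

X̄ = 103.96 mm, Ȳ = 40.19 mm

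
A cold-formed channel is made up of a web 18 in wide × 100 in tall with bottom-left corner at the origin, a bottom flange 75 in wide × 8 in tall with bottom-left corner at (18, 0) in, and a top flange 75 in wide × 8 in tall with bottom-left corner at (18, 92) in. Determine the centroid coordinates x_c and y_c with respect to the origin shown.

Part | A | x̄ᵢ | ȳᵢ | A·x̄ᵢ | A·ȳᵢ
web | 1800.00 | 9.00 | 50.00 | 16200.00 | 90000.00
bottom flange | 600.00 | 55.50 | 4.00 | 33300.00 | 2400.00
top flange | 600.00 | 55.50 | 96.00 | 33300.00 | 57600.00
Σ | 3000.00 |  |  | 82800.00 | 150000.00
x_c = 82800.00 / 3000.00 = 27.60 in
y_c = 150000.00 / 3000.00 = 50.00 in

x_c = 27.60 in, y_c = 50.00 in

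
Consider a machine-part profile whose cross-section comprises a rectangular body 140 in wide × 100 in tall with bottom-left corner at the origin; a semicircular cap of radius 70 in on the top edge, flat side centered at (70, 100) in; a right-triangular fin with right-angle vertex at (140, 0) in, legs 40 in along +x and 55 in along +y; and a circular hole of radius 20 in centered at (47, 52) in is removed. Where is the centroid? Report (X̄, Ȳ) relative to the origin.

rectangular body: A = 140 × 100 = 14000.00, centroid at (70.00, 50.00).
semicircular top: A = ½π·70² = 7696.90, centroid at (70.00, 129.71).
triangular fin: A = ½·40·55 = 1100.00, centroid at (153.33, 18.33).
hole: A = −π·20² = -1256.64, centroid at (47.00, 52.00).
ΣA = 21540.26 in²
ΣAX̄ = (14000.00)(70.00) + (7696.90)(70.00) + (1100.00)(153.33) + (-1256.64)(47.00) = 1628387.86 in³
ΣAȲ = (14000.00)(50.00) + (7696.90)(129.71) + (1100.00)(18.33) + (-1256.64)(52.00) = 1653178.41 in³
X̄ = 1628387.86 / 21540.26 = 75.60 in
Ȳ = 1653178.41 / 21540.26 = 76.75 in

X̄ = 75.60 in, Ȳ = 76.75 in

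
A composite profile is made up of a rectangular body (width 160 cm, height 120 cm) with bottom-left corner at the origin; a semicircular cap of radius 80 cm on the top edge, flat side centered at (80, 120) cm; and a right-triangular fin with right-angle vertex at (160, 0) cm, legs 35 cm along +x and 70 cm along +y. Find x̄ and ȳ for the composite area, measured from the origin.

x̄ = 83.68 cm, ȳ = 89.52 cm

rectangular body: A = 160 × 120 = 19200.00, centroid at (80.00, 60.00).
semicircular top: A = ½π·80² = 10053.10, centroid at (80.00, 153.95).
triangular fin: A = ½·35·70 = 1225.00, centroid at (171.67, 23.33).
ΣA = 30478.10 cm²
ΣAx̄ = (19200.00)(80.00) + (10053.10)(80.00) + (1225.00)(171.67) = 2550539.39 cm³
ΣAȳ = (19200.00)(60.00) + (10053.10)(153.95) + (1225.00)(23.33) = 2728288.25 cm³
x̄ = 2550539.39 / 30478.10 = 83.68 cm
ȳ = 2728288.25 / 30478.10 = 89.52 cm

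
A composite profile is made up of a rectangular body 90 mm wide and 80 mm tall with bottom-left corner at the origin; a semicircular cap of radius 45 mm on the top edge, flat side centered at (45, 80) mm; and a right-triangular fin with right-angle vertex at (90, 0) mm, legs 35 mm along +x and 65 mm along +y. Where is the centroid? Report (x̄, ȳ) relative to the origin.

x̄ = 50.60 mm, ȳ = 54.51 mm

rectangular body: A = 90 × 80 = 7200.00, centroid at (45.00, 40.00).
semicircular top: A = ½π·45² = 3180.86, centroid at (45.00, 99.10).
triangular fin: A = ½·35·65 = 1137.50, centroid at (101.67, 21.67).
ΣA = 11518.36 mm², ΣAx̄ = 582784.65 mm³, ΣAȳ = 627864.84 mm³.
x̄ = 582784.65/11518.36 = 50.60 mm; ȳ = 627864.84/11518.36 = 54.51 mm.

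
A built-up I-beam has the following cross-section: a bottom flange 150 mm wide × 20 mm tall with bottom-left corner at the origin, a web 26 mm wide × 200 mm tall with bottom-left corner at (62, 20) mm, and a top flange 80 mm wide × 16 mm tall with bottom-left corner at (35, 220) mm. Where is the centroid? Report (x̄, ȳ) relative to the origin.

x̄ = 75.00 mm, ȳ = 99.77 mm

bottom flange: A = 150 × 20 = 3000.00, centroid at (75.00, 10.00).
web: A = 26 × 200 = 5200.00, centroid at (75.00, 120.00).
top flange: A = 80 × 16 = 1280.00, centroid at (75.00, 228.00).
ΣA = 9480.00 mm², ΣAx̄ = 711000.00 mm³, ΣAȳ = 945840.00 mm³.
x̄ = 711000.00/9480.00 = 75.00 mm; ȳ = 945840.00/9480.00 = 99.77 mm.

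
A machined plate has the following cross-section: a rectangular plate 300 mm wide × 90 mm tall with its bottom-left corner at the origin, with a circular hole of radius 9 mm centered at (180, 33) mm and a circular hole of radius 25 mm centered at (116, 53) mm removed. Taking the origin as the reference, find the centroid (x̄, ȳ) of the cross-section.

x̄ = 152.39 mm, ȳ = 44.49 mm

plate: A = 300 × 90 = 27000.00, centroid at (150.00, 45.00).
hole 1: A = −π·9² = -254.47, centroid at (180.00, 33.00).
hole 2: A = −π·25² = -1963.50, centroid at (116.00, 53.00).
ΣA = 24782.04 mm²
ΣAx̄ = (27000.00)(150.00) + (-254.47)(180.00) + (-1963.50)(116.00) = 3776430.11 mm³
ΣAȳ = (27000.00)(45.00) + (-254.47)(33.00) + (-1963.50)(53.00) = 1102537.27 mm³
x̄ = 3776430.11 / 24782.04 = 152.39 mm
ȳ = 1102537.27 / 24782.04 = 44.49 mm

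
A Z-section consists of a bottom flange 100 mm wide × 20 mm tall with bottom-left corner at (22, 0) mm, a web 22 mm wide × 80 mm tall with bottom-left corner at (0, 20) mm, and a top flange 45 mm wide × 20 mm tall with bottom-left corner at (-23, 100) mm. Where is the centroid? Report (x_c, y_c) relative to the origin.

x_c = 34.96 mm, y_c = 48.20 mm

Part | A | x̄ᵢ | ȳᵢ | A·x̄ᵢ | A·ȳᵢ
bottom flange | 2000.00 | 72.00 | 10.00 | 144000.00 | 20000.00
web | 1760.00 | 11.00 | 60.00 | 19360.00 | 105600.00
top flange | 900.00 | -0.50 | 110.00 | -450.00 | 99000.00
Σ | 4660.00 |  |  | 162910.00 | 224600.00
x_c = 162910.00 / 4660.00 = 34.96 mm
y_c = 224600.00 / 4660.00 = 48.20 mm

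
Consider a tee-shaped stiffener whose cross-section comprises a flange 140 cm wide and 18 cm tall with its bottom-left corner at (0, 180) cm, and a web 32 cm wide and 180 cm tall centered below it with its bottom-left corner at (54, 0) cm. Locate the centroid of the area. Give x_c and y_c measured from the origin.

Part | A | x̄ᵢ | ȳᵢ | A·x̄ᵢ | A·ȳᵢ
web | 5760.00 | 70.00 | 90.00 | 403200.00 | 518400.00
flange | 2520.00 | 70.00 | 189.00 | 176400.00 | 476280.00
Σ | 8280.00 |  |  | 579600.00 | 994680.00
x_c = 579600.00 / 8280.00 = 70.00 cm
y_c = 994680.00 / 8280.00 = 120.13 cm

x_c = 70.00 cm, y_c = 120.13 cm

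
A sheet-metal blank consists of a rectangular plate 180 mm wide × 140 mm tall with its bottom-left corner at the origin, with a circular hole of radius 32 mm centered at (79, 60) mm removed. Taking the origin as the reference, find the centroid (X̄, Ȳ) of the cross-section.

plate: A = 180 × 140 = 25200.00, centroid at (90.00, 70.00).
hole: A = −π·32² = -3216.99, centroid at (79.00, 60.00).
ΣA = 21983.01 mm²
ΣAX̄ = (25200.00)(90.00) + (-3216.99)(79.00) = 2013857.72 mm³
ΣAȲ = (25200.00)(70.00) + (-3216.99)(60.00) = 1570980.55 mm³
X̄ = 2013857.72 / 21983.01 = 91.61 mm
Ȳ = 1570980.55 / 21983.01 = 71.46 mm

X̄ = 91.61 mm, Ȳ = 71.46 mm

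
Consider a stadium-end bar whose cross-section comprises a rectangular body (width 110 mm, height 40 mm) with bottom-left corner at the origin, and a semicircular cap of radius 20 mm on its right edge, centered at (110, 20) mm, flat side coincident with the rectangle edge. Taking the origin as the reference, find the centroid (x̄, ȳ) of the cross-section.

x̄ = 62.93 mm, ȳ = 20.00 mm

rectangular body: A = 110 × 40 = 4400.00, centroid at (55.00, 20.00).
semicircular end: A = ½π·20² = 628.32, centroid at (118.49, 20.00).
ΣA = 5028.32 mm²
ΣAx̄ = (4400.00)(55.00) + (628.32)(118.49) = 316448.37 mm³
ΣAȳ = (4400.00)(20.00) + (628.32)(20.00) = 100566.37 mm³
x̄ = 316448.37 / 5028.32 = 62.93 mm
ȳ = 100566.37 / 5028.32 = 20.00 mm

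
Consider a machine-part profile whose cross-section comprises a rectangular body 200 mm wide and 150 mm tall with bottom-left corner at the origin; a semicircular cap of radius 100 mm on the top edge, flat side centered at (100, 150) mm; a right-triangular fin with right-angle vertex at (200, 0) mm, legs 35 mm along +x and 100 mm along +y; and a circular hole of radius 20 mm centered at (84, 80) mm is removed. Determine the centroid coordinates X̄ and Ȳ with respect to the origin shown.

rectangular body: A = 200 × 150 = 30000.00, centroid at (100.00, 75.00).
semicircular top: A = ½π·100² = 15707.96, centroid at (100.00, 192.44).
triangular fin: A = ½·35·100 = 1750.00, centroid at (211.67, 33.33).
hole: A = −π·20² = -1256.64, centroid at (84.00, 80.00).
ΣA = 46201.33 mm², ΣAX̄ = 4835655.48 mm³, ΣAȲ = 5230663.53 mm³.
X̄ = 4835655.48/46201.33 = 104.66 mm; Ȳ = 5230663.53/46201.33 = 113.21 mm.

X̄ = 104.66 mm, Ȳ = 113.21 mm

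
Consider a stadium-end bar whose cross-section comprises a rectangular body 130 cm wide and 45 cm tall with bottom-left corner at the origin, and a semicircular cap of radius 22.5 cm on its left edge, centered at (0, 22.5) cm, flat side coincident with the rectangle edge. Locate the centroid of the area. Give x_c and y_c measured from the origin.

Part | A | x̄ᵢ | ȳᵢ | A·x̄ᵢ | A·ȳᵢ
rectangular body | 5850.00 | 65.00 | 22.50 | 380250.00 | 131625.00
semicircular end | 795.22 | -9.55 | 22.50 | -7593.75 | 17892.35
Σ | 6645.22 |  |  | 372656.25 | 149517.35
x_c = 372656.25 / 6645.22 = 56.08 cm
y_c = 149517.35 / 6645.22 = 22.50 cm

x_c = 56.08 cm, y_c = 22.50 cm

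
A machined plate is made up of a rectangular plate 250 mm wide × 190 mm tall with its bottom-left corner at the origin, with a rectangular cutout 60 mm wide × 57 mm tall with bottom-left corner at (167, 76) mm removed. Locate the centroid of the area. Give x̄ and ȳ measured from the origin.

plate: A = 250 × 190 = 47500.00, centroid at (125.00, 95.00).
hole: A = −(60 × 57) = -3420.00, centroid at (197.00, 104.50).
ΣA = 44080.00 mm², ΣAx̄ = 5263760.00 mm³, ΣAȳ = 4155110.00 mm³.
x̄ = 5263760.00/44080.00 = 119.41 mm; ȳ = 4155110.00/44080.00 = 94.26 mm.

x̄ = 119.41 mm, ȳ = 94.26 mm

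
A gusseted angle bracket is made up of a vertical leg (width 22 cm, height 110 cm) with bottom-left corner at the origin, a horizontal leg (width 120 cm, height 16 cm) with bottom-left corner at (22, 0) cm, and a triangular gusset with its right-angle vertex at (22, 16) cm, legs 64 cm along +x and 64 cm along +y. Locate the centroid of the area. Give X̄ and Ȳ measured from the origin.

X̄ = 42.71 cm, Ȳ = 35.21 cm

vertical leg: A = 22 × 110 = 2420.00, centroid at (11.00, 55.00).
horizontal leg: A = 120 × 16 = 1920.00, centroid at (82.00, 8.00).
gusset: A = ½·64·64 = 2048.00, centroid at (43.33, 37.33).
ΣA = 6388.00 cm², ΣAX̄ = 272806.67 cm³, ΣAȲ = 224918.67 cm³.
X̄ = 272806.67/6388.00 = 42.71 cm; Ȳ = 224918.67/6388.00 = 35.21 cm.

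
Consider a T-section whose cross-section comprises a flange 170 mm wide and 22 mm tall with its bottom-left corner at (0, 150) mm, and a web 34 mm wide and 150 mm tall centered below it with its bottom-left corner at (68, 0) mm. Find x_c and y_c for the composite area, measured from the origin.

x_c = 85.00 mm, y_c = 111.38 mm

Part | A | x̄ᵢ | ȳᵢ | A·x̄ᵢ | A·ȳᵢ
web | 5100.00 | 85.00 | 75.00 | 433500.00 | 382500.00
flange | 3740.00 | 85.00 | 161.00 | 317900.00 | 602140.00
Σ | 8840.00 |  |  | 751400.00 | 984640.00
x_c = 751400.00 / 8840.00 = 85.00 mm
y_c = 984640.00 / 8840.00 = 111.38 mm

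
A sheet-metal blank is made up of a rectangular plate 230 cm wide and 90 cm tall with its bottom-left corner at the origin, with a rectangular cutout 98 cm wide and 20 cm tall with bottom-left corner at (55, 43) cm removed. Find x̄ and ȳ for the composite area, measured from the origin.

Part | A | x̄ᵢ | ȳᵢ | A·x̄ᵢ | A·ȳᵢ
plate | 20700.00 | 115.00 | 45.00 | 2380500.00 | 931500.00
hole | -1960.00 | 104.00 | 53.00 | -203840.00 | -103880.00
Σ | 18740.00 |  |  | 2176660.00 | 827620.00
x̄ = 2176660.00 / 18740.00 = 116.15 cm
ȳ = 827620.00 / 18740.00 = 44.16 cm

x̄ = 116.15 cm, ȳ = 44.16 cm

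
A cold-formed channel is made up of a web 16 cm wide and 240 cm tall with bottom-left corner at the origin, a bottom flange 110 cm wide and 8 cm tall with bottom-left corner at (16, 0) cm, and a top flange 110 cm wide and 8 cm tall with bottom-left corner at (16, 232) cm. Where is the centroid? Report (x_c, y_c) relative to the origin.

x_c = 27.80 cm, y_c = 120.00 cm

web: A = 16 × 240 = 3840.00, centroid at (8.00, 120.00).
bottom flange: A = 110 × 8 = 880.00, centroid at (71.00, 4.00).
top flange: A = 110 × 8 = 880.00, centroid at (71.00, 236.00).
ΣA = 5600.00 cm²
ΣAx_c = (3840.00)(8.00) + (880.00)(71.00) + (880.00)(71.00) = 155680.00 cm³
ΣAy_c = (3840.00)(120.00) + (880.00)(4.00) + (880.00)(236.00) = 672000.00 cm³
x_c = 155680.00 / 5600.00 = 27.80 cm
y_c = 672000.00 / 5600.00 = 120.00 cm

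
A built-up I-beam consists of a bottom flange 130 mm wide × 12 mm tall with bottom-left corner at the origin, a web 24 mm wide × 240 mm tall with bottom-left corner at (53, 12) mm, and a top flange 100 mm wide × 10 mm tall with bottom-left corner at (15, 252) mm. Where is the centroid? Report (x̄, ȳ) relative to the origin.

x̄ = 65.00 mm, ȳ = 123.40 mm

bottom flange: A = 130 × 12 = 1560.00, centroid at (65.00, 6.00).
web: A = 24 × 240 = 5760.00, centroid at (65.00, 132.00).
top flange: A = 100 × 10 = 1000.00, centroid at (65.00, 257.00).
ΣA = 8320.00 mm², ΣAx̄ = 540800.00 mm³, ΣAȳ = 1026680.00 mm³.
x̄ = 540800.00/8320.00 = 65.00 mm; ȳ = 1026680.00/8320.00 = 123.40 mm.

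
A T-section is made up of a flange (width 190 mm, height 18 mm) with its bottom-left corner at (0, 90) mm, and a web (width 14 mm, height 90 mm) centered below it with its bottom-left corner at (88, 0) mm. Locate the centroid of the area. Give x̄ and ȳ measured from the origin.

Part | A | x̄ᵢ | ȳᵢ | A·x̄ᵢ | A·ȳᵢ
web | 1260.00 | 95.00 | 45.00 | 119700.00 | 56700.00
flange | 3420.00 | 95.00 | 99.00 | 324900.00 | 338580.00
Σ | 4680.00 |  |  | 444600.00 | 395280.00
x̄ = 444600.00 / 4680.00 = 95.00 mm
ȳ = 395280.00 / 4680.00 = 84.46 mm

x̄ = 95.00 mm, ȳ = 84.46 mm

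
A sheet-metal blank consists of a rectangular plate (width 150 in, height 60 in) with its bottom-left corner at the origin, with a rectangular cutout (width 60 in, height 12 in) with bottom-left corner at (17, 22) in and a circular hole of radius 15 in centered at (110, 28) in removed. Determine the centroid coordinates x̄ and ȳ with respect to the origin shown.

plate: A = 150 × 60 = 9000.00, centroid at (75.00, 30.00).
hole 1: A = −(60 × 12) = -720.00, centroid at (47.00, 28.00).
hole 2: A = −π·15² = -706.86, centroid at (110.00, 28.00).
ΣA = 7573.14 in², ΣAx̄ = 563405.58 in³, ΣAȳ = 230047.97 in³.
x̄ = 563405.58/7573.14 = 74.40 in; ȳ = 230047.97/7573.14 = 30.38 in.

x̄ = 74.40 in, ȳ = 30.38 in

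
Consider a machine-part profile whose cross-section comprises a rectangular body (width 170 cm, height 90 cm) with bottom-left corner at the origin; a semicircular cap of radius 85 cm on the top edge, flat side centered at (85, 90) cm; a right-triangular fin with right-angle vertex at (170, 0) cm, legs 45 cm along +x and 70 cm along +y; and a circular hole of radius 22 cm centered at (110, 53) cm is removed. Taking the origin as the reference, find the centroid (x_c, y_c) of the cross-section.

x_c = 89.47 cm, y_c = 77.72 cm

Part | A | x̄ᵢ | ȳᵢ | A·x̄ᵢ | A·ȳᵢ
rectangular body | 15300.00 | 85.00 | 45.00 | 1300500.00 | 688500.00
semicircular top | 11349.00 | 85.00 | 126.08 | 964665.29 | 1430826.98
triangular fin | 1575.00 | 185.00 | 23.33 | 291375.00 | 36750.00
hole | -1520.53 | 110.00 | 53.00 | -167258.39 | -80588.13
Σ | 26703.47 |  |  | 2389281.90 | 2075488.84
x_c = 2389281.90 / 26703.47 = 89.47 cm
y_c = 2075488.84 / 26703.47 = 77.72 cm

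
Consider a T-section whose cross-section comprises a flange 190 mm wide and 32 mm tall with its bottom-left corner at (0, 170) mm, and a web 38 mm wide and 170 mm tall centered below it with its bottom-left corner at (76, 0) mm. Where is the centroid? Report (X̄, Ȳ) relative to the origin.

Part | A | x̄ᵢ | ȳᵢ | A·x̄ᵢ | A·ȳᵢ
web | 6460.00 | 95.00 | 85.00 | 613700.00 | 549100.00
flange | 6080.00 | 95.00 | 186.00 | 577600.00 | 1130880.00
Σ | 12540.00 |  |  | 1191300.00 | 1679980.00
X̄ = 1191300.00 / 12540.00 = 95.00 mm
Ȳ = 1679980.00 / 12540.00 = 133.97 mm

X̄ = 95.00 mm, Ȳ = 133.97 mm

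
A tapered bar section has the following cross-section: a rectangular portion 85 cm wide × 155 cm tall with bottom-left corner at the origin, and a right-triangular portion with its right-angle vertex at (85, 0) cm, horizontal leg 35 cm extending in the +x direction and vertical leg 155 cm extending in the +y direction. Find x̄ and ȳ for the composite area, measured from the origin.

rectangular portion: A = 85 × 155 = 13175.00, centroid at (42.50, 77.50).
triangular portion: A = ½·35·155 = 2712.50, centroid at (96.67, 51.67).
ΣA = 15887.50 cm², ΣAx̄ = 822145.83 cm³, ΣAȳ = 1161208.33 cm³.
x̄ = 822145.83/15887.50 = 51.75 cm; ȳ = 1161208.33/15887.50 = 73.09 cm.

x̄ = 51.75 cm, ȳ = 73.09 cm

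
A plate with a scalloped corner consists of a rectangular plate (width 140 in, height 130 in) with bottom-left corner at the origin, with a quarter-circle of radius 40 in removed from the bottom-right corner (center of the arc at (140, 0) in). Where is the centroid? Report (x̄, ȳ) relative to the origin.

x̄ = 66.07 in, ȳ = 68.56 in

plate: A = 140 × 130 = 18200.00, centroid at (70.00, 65.00).
removed quarter-circle: A = −¼π·40² = -1256.64, centroid at (123.02, 16.98).
ΣA = 16943.36 in², ΣAx̄ = 1119404.14 in³, ΣAȳ = 1161666.67 in³.
x̄ = 1119404.14/16943.36 = 66.07 in; ȳ = 1161666.67/16943.36 = 68.56 in.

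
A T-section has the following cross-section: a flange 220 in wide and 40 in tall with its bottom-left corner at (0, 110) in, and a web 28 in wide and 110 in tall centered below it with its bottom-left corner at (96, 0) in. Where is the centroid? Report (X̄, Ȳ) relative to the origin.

X̄ = 110.00 in, Ȳ = 110.56 in

web: A = 28 × 110 = 3080.00, centroid at (110.00, 55.00).
flange: A = 220 × 40 = 8800.00, centroid at (110.00, 130.00).
ΣA = 11880.00 in², ΣAX̄ = 1306800.00 in³, ΣAȲ = 1313400.00 in³.
X̄ = 1306800.00/11880.00 = 110.00 in; Ȳ = 1313400.00/11880.00 = 110.56 in.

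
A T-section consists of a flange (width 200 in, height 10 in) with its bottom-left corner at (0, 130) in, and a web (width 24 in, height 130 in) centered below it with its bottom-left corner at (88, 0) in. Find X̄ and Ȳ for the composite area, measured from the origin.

X̄ = 100.00 in, Ȳ = 92.34 in

web: A = 24 × 130 = 3120.00, centroid at (100.00, 65.00).
flange: A = 200 × 10 = 2000.00, centroid at (100.00, 135.00).
ΣA = 5120.00 in², ΣAX̄ = 512000.00 in³, ΣAȲ = 472800.00 in³.
X̄ = 512000.00/5120.00 = 100.00 in; Ȳ = 472800.00/5120.00 = 92.34 in.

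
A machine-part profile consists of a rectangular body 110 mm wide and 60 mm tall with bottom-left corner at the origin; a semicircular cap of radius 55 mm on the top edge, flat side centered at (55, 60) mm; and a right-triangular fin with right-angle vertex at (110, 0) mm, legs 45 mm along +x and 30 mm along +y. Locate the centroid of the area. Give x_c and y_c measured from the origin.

x_c = 58.93 mm, y_c = 49.95 mm

rectangular body: A = 110 × 60 = 6600.00, centroid at (55.00, 30.00).
semicircular top: A = ½π·55² = 4751.66, centroid at (55.00, 83.34).
triangular fin: A = ½·45·30 = 675.00, centroid at (125.00, 10.00).
ΣA = 12026.66 mm²
ΣAx_c = (6600.00)(55.00) + (4751.66)(55.00) + (675.00)(125.00) = 708716.24 mm³
ΣAy_c = (6600.00)(30.00) + (4751.66)(83.34) + (675.00)(10.00) = 600766.20 mm³
x_c = 708716.24 / 12026.66 = 58.93 mm
y_c = 600766.20 / 12026.66 = 49.95 mm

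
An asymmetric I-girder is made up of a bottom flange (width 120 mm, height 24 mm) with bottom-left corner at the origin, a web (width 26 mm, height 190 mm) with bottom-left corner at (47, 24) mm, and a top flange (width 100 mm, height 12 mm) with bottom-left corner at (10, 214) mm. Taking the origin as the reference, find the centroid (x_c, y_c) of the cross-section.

x_c = 60.00 mm, y_c = 98.27 mm

Part | A | x̄ᵢ | ȳᵢ | A·x̄ᵢ | A·ȳᵢ
bottom flange | 2880.00 | 60.00 | 12.00 | 172800.00 | 34560.00
web | 4940.00 | 60.00 | 119.00 | 296400.00 | 587860.00
top flange | 1200.00 | 60.00 | 220.00 | 72000.00 | 264000.00
Σ | 9020.00 |  |  | 541200.00 | 886420.00
x_c = 541200.00 / 9020.00 = 60.00 mm
y_c = 886420.00 / 9020.00 = 98.27 mm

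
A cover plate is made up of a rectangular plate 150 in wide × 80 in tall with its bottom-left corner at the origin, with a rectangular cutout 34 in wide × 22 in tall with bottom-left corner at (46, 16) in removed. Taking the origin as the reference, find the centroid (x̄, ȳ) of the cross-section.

Part | A | x̄ᵢ | ȳᵢ | A·x̄ᵢ | A·ȳᵢ
plate | 12000.00 | 75.00 | 40.00 | 900000.00 | 480000.00
hole | -748.00 | 63.00 | 27.00 | -47124.00 | -20196.00
Σ | 11252.00 |  |  | 852876.00 | 459804.00
x̄ = 852876.00 / 11252.00 = 75.80 in
ȳ = 459804.00 / 11252.00 = 40.86 in

x̄ = 75.80 in, ȳ = 40.86 in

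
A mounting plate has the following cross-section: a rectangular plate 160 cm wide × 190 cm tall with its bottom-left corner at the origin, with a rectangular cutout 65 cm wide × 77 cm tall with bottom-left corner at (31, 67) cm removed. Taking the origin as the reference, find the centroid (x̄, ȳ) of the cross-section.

plate: A = 160 × 190 = 30400.00, centroid at (80.00, 95.00).
hole: A = −(65 × 77) = -5005.00, centroid at (63.50, 105.50).
ΣA = 25395.00 cm²
ΣAx̄ = (30400.00)(80.00) + (-5005.00)(63.50) = 2114182.50 cm³
ΣAȳ = (30400.00)(95.00) + (-5005.00)(105.50) = 2359972.50 cm³
x̄ = 2114182.50 / 25395.00 = 83.25 cm
ȳ = 2359972.50 / 25395.00 = 92.93 cm

x̄ = 83.25 cm, ȳ = 92.93 cm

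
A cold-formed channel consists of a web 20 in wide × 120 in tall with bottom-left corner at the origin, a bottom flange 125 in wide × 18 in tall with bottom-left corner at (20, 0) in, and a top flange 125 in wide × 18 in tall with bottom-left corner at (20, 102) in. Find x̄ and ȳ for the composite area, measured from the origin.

x̄ = 57.28 in, ȳ = 60.00 in

web: A = 20 × 120 = 2400.00, centroid at (10.00, 60.00).
bottom flange: A = 125 × 18 = 2250.00, centroid at (82.50, 9.00).
top flange: A = 125 × 18 = 2250.00, centroid at (82.50, 111.00).
ΣA = 6900.00 in²
ΣAx̄ = (2400.00)(10.00) + (2250.00)(82.50) + (2250.00)(82.50) = 395250.00 in³
ΣAȳ = (2400.00)(60.00) + (2250.00)(9.00) + (2250.00)(111.00) = 414000.00 in³
x̄ = 395250.00 / 6900.00 = 57.28 in
ȳ = 414000.00 / 6900.00 = 60.00 in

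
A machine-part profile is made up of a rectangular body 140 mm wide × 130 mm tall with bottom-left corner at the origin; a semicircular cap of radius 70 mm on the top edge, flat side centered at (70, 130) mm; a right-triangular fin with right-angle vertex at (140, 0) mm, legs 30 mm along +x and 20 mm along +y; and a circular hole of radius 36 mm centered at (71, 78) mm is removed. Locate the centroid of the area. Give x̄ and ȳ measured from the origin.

x̄ = 70.90 mm, ȳ = 94.76 mm

Part | A | x̄ᵢ | ȳᵢ | A·x̄ᵢ | A·ȳᵢ
rectangular body | 18200.00 | 70.00 | 65.00 | 1274000.00 | 1183000.00
semicircular top | 7696.90 | 70.00 | 159.71 | 538783.14 | 1229263.93
triangular fin | 300.00 | 150.00 | 6.67 | 45000.00 | 2000.00
hole | -4071.50 | 71.00 | 78.00 | -289076.79 | -317577.32
Σ | 22125.40 |  |  | 1568706.35 | 2096686.61
x̄ = 1568706.35 / 22125.40 = 70.90 mm
ȳ = 2096686.61 / 22125.40 = 94.76 mm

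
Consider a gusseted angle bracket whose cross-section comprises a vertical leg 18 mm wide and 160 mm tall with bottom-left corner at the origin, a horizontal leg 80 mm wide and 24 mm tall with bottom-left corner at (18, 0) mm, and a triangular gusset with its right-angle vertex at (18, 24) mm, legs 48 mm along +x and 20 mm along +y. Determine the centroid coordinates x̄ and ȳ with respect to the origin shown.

vertical leg: A = 18 × 160 = 2880.00, centroid at (9.00, 80.00).
horizontal leg: A = 80 × 24 = 1920.00, centroid at (58.00, 12.00).
gusset: A = ½·48·20 = 480.00, centroid at (34.00, 30.67).
ΣA = 5280.00 mm², ΣAx̄ = 153600.00 mm³, ΣAȳ = 268160.00 mm³.
x̄ = 153600.00/5280.00 = 29.09 mm; ȳ = 268160.00/5280.00 = 50.79 mm.

x̄ = 29.09 mm, ȳ = 50.79 mm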